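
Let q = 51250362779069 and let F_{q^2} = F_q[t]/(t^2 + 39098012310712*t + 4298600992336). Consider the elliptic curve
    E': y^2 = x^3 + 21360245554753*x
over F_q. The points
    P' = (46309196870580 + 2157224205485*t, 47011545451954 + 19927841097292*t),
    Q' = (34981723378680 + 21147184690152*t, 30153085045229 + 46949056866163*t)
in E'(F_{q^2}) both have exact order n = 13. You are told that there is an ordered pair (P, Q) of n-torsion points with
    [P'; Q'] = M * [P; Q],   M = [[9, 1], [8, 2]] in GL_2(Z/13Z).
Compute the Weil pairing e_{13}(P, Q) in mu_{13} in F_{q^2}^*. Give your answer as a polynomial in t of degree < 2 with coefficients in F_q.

e_{13}(aP+bQ,cP+dQ) = e_{13}(P,Q)^(ad-bc); with (a,b,c,d)=(9,1,8,2) this gives the det-13 law.
So e_{13}(P,Q) = e_{13}(P',Q')^{4}, since 10*4 = 1 mod 13.
Miller loop for e_{13} over F_{51250362779069^2}: bits of 13 = 1101; 3 double steps + 2 add steps, l/v at each.
f_P(D_Q)/f_Q(D_P) = 37188964931423 + 40639283949323*t.
Finally e_{13}(P,Q) = 39520335408206 + 28681485652039*t.

39520335408206 + 28681485652039*t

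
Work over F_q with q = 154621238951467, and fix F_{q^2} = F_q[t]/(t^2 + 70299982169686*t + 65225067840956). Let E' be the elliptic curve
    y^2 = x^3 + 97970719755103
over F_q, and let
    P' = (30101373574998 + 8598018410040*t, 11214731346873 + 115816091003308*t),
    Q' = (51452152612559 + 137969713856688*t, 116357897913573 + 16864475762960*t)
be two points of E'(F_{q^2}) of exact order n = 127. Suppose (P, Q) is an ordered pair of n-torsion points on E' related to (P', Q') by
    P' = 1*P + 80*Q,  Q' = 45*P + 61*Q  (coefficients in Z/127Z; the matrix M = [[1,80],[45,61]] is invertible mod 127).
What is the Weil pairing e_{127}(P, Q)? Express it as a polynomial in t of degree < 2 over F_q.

82639626496114 + 103560888631606*t

Since e_{127}(P,P)=e_{127}(Q,Q)=1 and e_{127}(Q,P)=e_{127}(P,Q)^{-1}, expanding e_{127}(1*P + 80*Q,45*P + 61*Q) leaves e(P,Q)^det(M).
det(M) mod 127 = 17; its inverse in (Z/127)^* is 15 (check: 17*15 mod 127 = 1).
7-bit Miller (1111111) on E'/F_{154621238951467} with a'=0, b'=97970719755103: accumulate tangent/chord ratios at Q'+S and P'+S'.
f_P(D_Q)/f_Q(D_P) = 111520855938872 + 72614596640343*t.
Raise to 15: e(P,Q) = 82639626496114 + 103560888631606*t in mu_{127}.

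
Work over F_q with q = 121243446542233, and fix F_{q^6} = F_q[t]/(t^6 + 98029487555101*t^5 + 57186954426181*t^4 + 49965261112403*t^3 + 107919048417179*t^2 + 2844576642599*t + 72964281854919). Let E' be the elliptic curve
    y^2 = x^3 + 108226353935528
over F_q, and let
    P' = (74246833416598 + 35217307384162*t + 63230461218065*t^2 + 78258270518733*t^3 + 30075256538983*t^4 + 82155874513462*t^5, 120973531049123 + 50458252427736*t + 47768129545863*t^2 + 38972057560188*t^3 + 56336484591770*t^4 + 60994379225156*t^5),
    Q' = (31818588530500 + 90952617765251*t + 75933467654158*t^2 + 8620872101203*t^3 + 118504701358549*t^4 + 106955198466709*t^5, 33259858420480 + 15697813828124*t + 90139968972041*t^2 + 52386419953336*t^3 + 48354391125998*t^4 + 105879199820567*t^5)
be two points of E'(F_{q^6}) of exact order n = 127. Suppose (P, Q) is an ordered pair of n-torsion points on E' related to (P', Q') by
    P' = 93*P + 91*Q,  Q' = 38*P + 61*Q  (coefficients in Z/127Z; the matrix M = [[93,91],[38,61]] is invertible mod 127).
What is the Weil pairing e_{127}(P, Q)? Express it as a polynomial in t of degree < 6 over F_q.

Under M = [[93,91],[38,61]] in GL_2(Z/127), e_{127}(P',Q') = e_{127}(P,Q)^(93*61-91*38 mod 127).
Hence e(P,Q) = e(P',Q')^{93} where 93 = 56^{-1} mod 127.
Miller loop for e_{127} over F_{121243446542233^6}: bits of 127 = 1111111; 6 double steps + 6 add steps, l/v at each.
e_{127}(P',Q') = 47242713293887 + 67954718898042*t + 78493017347145*t^2 + 108019985141320*t^3 + 51111249811661*t^4 + 39773276978217*t^5.
(47242713293887 + 67954718898042*t + 78493017347145*t^2 + 108019985141320*t^3 + 51111249811661*t^4 + 39773276978217*t^5)^{93} mod (121243446542233,f) = 84319903992457 + 55682970856702*t + 104810651656000*t^2 + 118580986014520*t^3 + 103707206740098*t^4 + 117147392647559*t^5.

84319903992457 + 55682970856702*t + 104810651656000*t^2 + 118580986014520*t^3 + 103707206740098*t^4 + 117147392647559*t^5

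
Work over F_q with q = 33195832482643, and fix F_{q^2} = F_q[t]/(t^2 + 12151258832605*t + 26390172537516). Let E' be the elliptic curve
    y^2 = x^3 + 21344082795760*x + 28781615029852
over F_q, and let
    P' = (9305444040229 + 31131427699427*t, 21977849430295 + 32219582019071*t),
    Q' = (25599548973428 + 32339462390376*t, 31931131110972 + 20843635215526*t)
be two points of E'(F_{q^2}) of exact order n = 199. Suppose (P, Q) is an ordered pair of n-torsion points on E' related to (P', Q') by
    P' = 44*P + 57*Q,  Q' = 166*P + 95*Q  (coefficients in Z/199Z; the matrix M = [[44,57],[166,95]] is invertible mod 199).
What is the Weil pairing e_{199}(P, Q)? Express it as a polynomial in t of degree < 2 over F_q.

The 199-Weil pairing on E[199] over F_{33195832482643} is alternating-bilinear: e_{199}(P',Q') = e_{199}(P,Q)^det(M).
Inverting 91 mod 199: 35. Thus e_{199}(P,Q) = e(P',Q')^{35}.
Run Miller on y^2=x^3+21344082795760*x+28781615029852 over F_{33195832482643}: ladder 11000111 (8 bits); e = f_P(D_Q)/f_Q(D_P).
Result: e(P',Q') = 20288678997616 + 30038996768805*t.
(20288678997616 + 30038996768805*t)^{35} mod (33195832482643,f) = 14459449376027 + 15415383900840*t.

14459449376027 + 15415383900840*t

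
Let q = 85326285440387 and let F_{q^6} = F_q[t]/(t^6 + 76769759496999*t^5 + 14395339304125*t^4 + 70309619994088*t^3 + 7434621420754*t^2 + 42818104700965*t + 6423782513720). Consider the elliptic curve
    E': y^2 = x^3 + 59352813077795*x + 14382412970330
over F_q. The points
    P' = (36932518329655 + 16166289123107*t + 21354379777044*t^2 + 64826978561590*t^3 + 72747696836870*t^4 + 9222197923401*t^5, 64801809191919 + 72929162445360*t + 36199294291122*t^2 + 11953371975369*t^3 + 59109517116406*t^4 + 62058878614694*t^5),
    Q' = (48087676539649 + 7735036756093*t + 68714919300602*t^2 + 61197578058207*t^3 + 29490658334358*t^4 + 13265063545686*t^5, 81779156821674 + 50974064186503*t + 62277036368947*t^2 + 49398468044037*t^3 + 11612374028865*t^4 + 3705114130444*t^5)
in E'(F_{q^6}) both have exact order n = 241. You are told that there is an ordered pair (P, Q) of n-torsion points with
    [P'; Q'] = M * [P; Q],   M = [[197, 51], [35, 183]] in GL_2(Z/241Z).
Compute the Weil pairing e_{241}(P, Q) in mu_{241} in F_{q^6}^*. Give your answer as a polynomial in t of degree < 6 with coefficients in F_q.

80445023279294 + 63838677141872*t + 11432938739006*t^2 + 82187416294920*t^3 + 31859038768186*t^4 + 59767979608323*t^5

Under M = [[197,51],[35,183]] in GL_2(Z/241), e_{241}(P',Q') = e_{241}(P,Q)^(197*183-51*35 mod 241).
det M = 197*183 - 51*35 = 34266 = 44 (mod 241); 44^{-1} = 126 (mod 241).
8-bit Miller (11110001) on E'/F_{85326285440387} with a'=59352813077795, b'=14382412970330: accumulate tangent/chord ratios at Q'+S and P'+S'.
The quotient is 18280393696548 + 19483746242024*t + 59852589713738*t^2 + 83688821063812*t^3 + 28350334753281*t^4 + 5425294235480*t^5.
Raise to 126: e(P,Q) = 80445023279294 + 63838677141872*t + 11432938739006*t^2 + 82187416294920*t^3 + 31859038768186*t^4 + 59767979608323*t^5 in mu_{241}.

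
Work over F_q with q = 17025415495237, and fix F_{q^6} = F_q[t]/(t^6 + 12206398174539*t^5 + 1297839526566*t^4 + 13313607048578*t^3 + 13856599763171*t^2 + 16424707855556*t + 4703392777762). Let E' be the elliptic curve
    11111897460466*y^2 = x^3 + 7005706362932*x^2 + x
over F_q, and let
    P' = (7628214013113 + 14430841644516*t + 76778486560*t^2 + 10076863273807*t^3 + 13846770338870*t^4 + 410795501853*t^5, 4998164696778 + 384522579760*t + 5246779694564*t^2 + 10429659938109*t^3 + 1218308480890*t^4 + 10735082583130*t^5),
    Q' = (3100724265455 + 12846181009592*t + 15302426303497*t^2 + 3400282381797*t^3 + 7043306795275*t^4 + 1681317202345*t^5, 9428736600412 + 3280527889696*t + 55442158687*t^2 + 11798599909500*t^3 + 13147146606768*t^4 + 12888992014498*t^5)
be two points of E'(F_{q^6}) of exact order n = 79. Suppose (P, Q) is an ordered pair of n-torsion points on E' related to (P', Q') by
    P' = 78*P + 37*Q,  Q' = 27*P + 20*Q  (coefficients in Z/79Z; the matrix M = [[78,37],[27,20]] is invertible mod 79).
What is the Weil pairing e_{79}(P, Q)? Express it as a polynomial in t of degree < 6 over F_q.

13718508893973 + 9922117089463*t + 12458107356283*t^2 + 6814474587418*t^3 + 4379943254357*t^4 + 9654985992094*t^5

e_{79}(aP+bQ,cP+dQ) = e_{79}(P,Q)^(ad-bc); with (a,b,c,d)=(78,37,27,20) this gives the det-79 law.
So e_{79}(P,Q) = e_{79}(P',Q')^{10}, since 8*10 = 1 mod 79.
(x,y)|->(272352395746x+12031545608301,272352395746y) sends E' to y^2=x^3+15276751861869.
Miller loop for e_{79} over F_{17025415495237^6}: bits of 79 = 1001111; 6 double steps + 4 add steps, l/v at each.
The quotient is 1658045554212 + 1954257672494*t + 3057062376800*t^2 + 2589128120351*t^3 + 5983148299863*t^4 + 5477640002246*t^5.
Finally e_{79}(P,Q) = 13718508893973 + 9922117089463*t + 12458107356283*t^2 + 6814474587418*t^3 + 4379943254357*t^4 + 9654985992094*t^5.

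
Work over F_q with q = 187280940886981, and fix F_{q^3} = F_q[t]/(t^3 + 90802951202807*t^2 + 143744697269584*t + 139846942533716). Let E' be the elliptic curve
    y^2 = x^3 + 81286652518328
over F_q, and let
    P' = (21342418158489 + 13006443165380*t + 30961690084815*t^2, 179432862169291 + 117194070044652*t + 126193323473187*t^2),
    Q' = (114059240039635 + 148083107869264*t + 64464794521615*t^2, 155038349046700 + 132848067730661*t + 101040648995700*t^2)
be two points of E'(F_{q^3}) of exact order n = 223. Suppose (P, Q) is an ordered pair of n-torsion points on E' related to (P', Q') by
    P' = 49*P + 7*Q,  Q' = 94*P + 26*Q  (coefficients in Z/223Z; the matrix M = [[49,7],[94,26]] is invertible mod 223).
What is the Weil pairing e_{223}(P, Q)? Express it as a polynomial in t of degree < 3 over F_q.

Under M = [[49,7],[94,26]] in GL_2(Z/223), e_{223}(P',Q') = e_{223}(P,Q)^(49*26-7*94 mod 223).
Hence e(P,Q) = e(P',Q')^{122} where 122 = 170^{-1} mod 223.
8-bit Miller (11011111) on E'/F_{187280940886981} with a'=0, b'=81286652518328: accumulate tangent/chord ratios at Q'+S and P'+S'.
So e_{223}(P',Q') = 155557458782258 + 101205494600901*t + 92469072345214*t^2.
(155557458782258 + 101205494600901*t + 92469072345214*t^2)^{122} mod (187280940886981,f) = 90631575798753 + 38200129909798*t + 174028601338130*t^2.

90631575798753 + 38200129909798*t + 174028601338130*t^2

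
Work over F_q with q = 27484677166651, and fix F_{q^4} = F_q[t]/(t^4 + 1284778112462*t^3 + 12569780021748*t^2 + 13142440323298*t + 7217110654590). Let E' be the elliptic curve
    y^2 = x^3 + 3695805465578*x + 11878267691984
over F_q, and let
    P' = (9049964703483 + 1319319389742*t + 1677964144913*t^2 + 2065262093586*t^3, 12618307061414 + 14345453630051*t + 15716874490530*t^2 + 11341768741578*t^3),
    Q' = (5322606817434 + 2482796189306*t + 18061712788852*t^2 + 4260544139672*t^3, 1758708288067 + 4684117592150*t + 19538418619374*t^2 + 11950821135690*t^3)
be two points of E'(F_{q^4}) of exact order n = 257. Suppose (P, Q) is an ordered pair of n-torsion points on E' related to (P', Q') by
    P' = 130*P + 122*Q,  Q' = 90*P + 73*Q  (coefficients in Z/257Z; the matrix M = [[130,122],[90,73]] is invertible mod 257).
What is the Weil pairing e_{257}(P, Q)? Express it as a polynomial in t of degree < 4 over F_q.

e_{257} is bilinear + alternating on E[257], so e_{257}(130*P + 122*Q, 90*P + 73*Q) = e_{257}(P,Q)^(130*73-122*90).
det(M) mod 257 = 52; its inverse in (Z/257)^* is 173 (check: 52*173 mod 257 = 1).
9-bit Miller (100000001) on E'/F_{27484677166651} with a'=3695805465578, b'=11878267691984: accumulate tangent/chord ratios at Q'+S and P'+S'.
e_{257}(P',Q') = 8108816160806 + 25460578089381*t + 19548332737846*t^2 + 5657418694025*t^3.
(8108816160806 + 25460578089381*t + 19548332737846*t^2 + 5657418694025*t^3)^{173} mod (27484677166651,f) = 12433805591857 + 197306083243*t + 20444755940119*t^2 + 11248257739621*t^3.

12433805591857 + 197306083243*t + 20444755940119*t^2 + 11248257739621*t^3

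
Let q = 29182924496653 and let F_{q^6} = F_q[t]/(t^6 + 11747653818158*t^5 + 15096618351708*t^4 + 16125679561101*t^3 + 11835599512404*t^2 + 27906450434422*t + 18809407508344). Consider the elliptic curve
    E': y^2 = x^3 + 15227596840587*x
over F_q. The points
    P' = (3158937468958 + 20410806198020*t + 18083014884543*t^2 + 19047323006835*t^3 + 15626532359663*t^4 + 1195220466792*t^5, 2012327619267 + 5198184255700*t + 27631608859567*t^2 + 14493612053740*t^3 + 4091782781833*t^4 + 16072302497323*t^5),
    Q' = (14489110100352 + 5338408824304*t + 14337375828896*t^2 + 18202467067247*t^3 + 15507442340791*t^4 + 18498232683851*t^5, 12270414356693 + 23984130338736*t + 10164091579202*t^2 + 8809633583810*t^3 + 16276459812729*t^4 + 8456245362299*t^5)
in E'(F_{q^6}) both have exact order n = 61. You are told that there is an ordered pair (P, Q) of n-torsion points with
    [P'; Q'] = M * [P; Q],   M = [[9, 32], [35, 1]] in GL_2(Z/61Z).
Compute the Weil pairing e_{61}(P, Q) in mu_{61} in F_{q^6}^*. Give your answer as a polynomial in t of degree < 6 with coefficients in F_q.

e_{61} is bilinear + alternating on E[61], so e_{61}(9*P + 32*Q, 35*P + 1*Q) = e_{61}(P,Q)^(9*1-32*35).
9*1 - 32*35 = -1111; reduced mod 61: det = 48, inverse 14.
Run Miller on y^2=x^3+15227596840587*x over F_{29182924496653}: ladder 111101 (6 bits); e = f_P(D_Q)/f_Q(D_P).
The quotient is 9180950217105 + 20995279214142*t + 15340850894370*t^2 + 12386075442596*t^3 + 6438212637214*t^4 + 1026417945827*t^5.
Finally e_{61}(P,Q) = 28931911526844 + 2430723156085*t + 5340523911198*t^2 + 24246611554157*t^3 + 10463586359234*t^4 + 24100630602*t^5.

28931911526844 + 2430723156085*t + 5340523911198*t^2 + 24246611554157*t^3 + 10463586359234*t^4 + 24100630602*t^5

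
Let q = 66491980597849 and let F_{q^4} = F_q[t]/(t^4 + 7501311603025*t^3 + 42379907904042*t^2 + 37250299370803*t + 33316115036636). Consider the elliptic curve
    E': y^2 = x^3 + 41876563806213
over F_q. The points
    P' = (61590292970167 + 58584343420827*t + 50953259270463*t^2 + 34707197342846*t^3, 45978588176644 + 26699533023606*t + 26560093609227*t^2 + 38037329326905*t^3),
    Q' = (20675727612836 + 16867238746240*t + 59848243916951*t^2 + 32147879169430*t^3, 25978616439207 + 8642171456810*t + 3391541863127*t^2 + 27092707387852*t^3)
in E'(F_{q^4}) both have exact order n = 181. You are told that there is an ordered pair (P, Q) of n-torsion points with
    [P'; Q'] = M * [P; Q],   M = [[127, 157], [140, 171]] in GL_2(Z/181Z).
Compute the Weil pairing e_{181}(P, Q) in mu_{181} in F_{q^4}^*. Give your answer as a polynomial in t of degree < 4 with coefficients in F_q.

Alternating bilinearity on E[181] (values in mu_{181} in F_{66491980597849^4}) gives e(P',Q') = e(P,Q)^det(M).
127*171 - 157*140 = -263; reduced mod 181: det = 99, inverse 64.
8-bit Miller (10110101) on E'/F_{66491980597849} with a'=0, b'=41876563806213: accumulate tangent/chord ratios at Q'+S and P'+S'.
e_{181}(P',Q') = 23450557491089 + 49141951302496*t + 28853721432074*t^2 + 60823473532460*t^3.
Finally e_{181}(P,Q) = 41361533451155 + 26849579543601*t + 6746787141944*t^2 + 56818597925838*t^3.

41361533451155 + 26849579543601*t + 6746787141944*t^2 + 56818597925838*t^3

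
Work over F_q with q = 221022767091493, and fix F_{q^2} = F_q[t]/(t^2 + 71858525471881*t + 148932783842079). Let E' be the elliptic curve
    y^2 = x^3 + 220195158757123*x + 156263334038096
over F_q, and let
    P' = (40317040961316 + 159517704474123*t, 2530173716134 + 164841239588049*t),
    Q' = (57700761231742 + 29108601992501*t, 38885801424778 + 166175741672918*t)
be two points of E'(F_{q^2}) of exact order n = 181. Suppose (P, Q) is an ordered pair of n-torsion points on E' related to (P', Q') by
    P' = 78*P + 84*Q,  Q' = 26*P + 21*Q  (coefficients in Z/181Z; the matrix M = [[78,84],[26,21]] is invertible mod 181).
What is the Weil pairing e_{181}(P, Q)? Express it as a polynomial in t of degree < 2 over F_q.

132283474434783 + 61434299832039*t

e_{181} is bilinear + alternating on E[181], so e_{181}(78*P + 84*Q, 26*P + 21*Q) = e_{181}(P,Q)^(78*21-84*26).
Inverting 178 mod 181: 60. Thus e_{181}(P,Q) = e(P',Q')^{60}.
n = 181 = (10110101)_2 (8 bits, wt 5); accumulate f_{181,P'}(Q'+S)/f_{181,P'}(S) along the 7-step ladder.
Result: e(P',Q') = 164961290572090 + 77750151070684*t.
Thus e_{181}(P,Q) = 132283474434783 + 61434299832039*t.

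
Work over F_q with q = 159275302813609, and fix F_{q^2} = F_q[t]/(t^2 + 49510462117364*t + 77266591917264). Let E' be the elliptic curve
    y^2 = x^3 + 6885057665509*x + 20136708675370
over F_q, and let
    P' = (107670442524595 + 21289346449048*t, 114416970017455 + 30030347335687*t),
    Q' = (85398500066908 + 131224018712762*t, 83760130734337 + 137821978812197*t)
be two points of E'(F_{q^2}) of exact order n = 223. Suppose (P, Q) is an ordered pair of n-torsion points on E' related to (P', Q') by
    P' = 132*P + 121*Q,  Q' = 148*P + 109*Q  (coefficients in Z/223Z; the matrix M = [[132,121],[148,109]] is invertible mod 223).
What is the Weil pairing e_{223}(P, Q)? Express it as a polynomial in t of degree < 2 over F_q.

33280627427578 + 34221187648169*t

Under M = [[132,121],[148,109]] in GL_2(Z/223), e_{223}(P',Q') = e_{223}(P,Q)^(132*109-121*148 mod 223).
Hence e(P,Q) = e(P',Q')^{79} where 79 = 48^{-1} mod 223.
Miller loop for e_{223} over F_{159275302813609^2}: bits of 223 = 11011111; 7 double steps + 6 add steps, l/v at each.
Miller gives e_{223}(P',Q') = 16593634026980 + 28100184749228*t in F_{159275302813609^2}.
(16593634026980 + 28100184749228*t)^{79} mod (159275302813609,f) = 33280627427578 + 34221187648169*t.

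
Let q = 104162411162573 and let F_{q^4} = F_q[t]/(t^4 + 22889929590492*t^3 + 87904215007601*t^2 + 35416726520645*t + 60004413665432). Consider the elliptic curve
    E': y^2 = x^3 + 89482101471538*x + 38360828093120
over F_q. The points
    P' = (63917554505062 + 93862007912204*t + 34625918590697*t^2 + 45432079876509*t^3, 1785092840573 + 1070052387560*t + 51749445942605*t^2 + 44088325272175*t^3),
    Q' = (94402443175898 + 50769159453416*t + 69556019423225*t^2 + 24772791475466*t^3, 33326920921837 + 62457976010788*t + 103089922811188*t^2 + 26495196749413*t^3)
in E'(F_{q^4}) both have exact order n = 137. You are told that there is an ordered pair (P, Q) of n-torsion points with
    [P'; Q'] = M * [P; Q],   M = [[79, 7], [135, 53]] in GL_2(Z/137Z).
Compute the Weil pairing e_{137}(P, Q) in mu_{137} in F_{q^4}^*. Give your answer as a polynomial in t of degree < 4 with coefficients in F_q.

80355891558925 + 27440691873998*t + 76952521939587*t^2 + 78217570693224*t^3

e_{137}(aP+bQ,cP+dQ) = e_{137}(P,Q)^(ad-bc); with (a,b,c,d)=(79,7,135,53) this gives the det-137 law.
Inverting 91 mod 137: 134. Thus e_{137}(P,Q) = e(P',Q')^{134}.
n = 137 = (10001001)_2 (8 bits, wt 3); accumulate f_{137,P'}(Q'+S)/f_{137,P'}(S) along the 7-step ladder.
e_{137}(P',Q') = 30878208933103 + 91219342662708*t + 80140281707318*t^2 + 13182204213840*t^3.
Raise to 134: e(P,Q) = 80355891558925 + 27440691873998*t + 76952521939587*t^2 + 78217570693224*t^3 in mu_{137}.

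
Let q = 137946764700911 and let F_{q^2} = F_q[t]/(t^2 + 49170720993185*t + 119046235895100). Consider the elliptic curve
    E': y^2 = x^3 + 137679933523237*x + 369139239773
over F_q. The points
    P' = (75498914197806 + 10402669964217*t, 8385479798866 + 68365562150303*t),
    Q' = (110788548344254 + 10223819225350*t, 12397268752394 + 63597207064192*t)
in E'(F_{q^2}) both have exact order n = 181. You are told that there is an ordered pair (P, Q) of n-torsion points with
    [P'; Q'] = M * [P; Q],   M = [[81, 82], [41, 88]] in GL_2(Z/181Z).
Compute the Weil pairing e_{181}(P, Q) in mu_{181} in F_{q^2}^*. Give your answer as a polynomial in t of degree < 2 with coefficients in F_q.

67249663511551 + 46318074109077*t

Alternating bilinearity on E[181] (values in mu_{181} in F_{137946764700911^2}) gives e(P',Q') = e(P,Q)^det(M).
Hence e(P,Q) = e(P',Q')^{31} where 31 = 146^{-1} mod 181.
Miller loop for e_{181} over F_{137946764700911^2}: bits of 181 = 10110101; 7 double steps + 4 add steps, l/v at each.
f_P(D_Q)/f_Q(D_P) = 27293541494759 + 15992305387169*t.
Raise to 31: e(P,Q) = 67249663511551 + 46318074109077*t in mu_{181}.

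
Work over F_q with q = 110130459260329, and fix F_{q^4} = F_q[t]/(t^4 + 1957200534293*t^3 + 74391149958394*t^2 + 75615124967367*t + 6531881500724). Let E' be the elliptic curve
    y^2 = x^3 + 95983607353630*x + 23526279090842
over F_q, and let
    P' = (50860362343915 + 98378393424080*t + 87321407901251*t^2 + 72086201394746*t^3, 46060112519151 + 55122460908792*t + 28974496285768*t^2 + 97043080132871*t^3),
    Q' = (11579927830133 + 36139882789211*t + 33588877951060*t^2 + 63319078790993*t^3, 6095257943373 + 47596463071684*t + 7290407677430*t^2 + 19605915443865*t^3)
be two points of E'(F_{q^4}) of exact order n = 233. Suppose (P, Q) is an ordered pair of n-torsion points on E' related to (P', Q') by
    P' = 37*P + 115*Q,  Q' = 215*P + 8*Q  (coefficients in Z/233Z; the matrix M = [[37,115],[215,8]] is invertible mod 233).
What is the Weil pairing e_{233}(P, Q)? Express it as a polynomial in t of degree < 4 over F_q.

24840355196733 + 54990175613627*t + 105744340064762*t^2 + 43884345188450*t^3

Since e_{233}(P,P)=e_{233}(Q,Q)=1 and e_{233}(Q,P)=e_{233}(P,Q)^{-1}, expanding e_{233}(37*P + 115*Q,215*P + 8*Q) leaves e(P,Q)^det(M).
Inverting 36 mod 233: 123. Thus e_{233}(P,Q) = e(P',Q')^{123}.
n = 233 = (11101001)_2 (8 bits, wt 5); accumulate f_{233,P'}(Q'+S)/f_{233,P'}(S) along the 7-step ladder.
The quotient is 64874402939706 + 58704776064358*t + 60677896329375*t^2 + 65278909048484*t^3.
Hence e(P,Q) = 24840355196733 + 54990175613627*t + 105744340064762*t^2 + 43884345188450*t^3 in F_{110130459260329^4}^*.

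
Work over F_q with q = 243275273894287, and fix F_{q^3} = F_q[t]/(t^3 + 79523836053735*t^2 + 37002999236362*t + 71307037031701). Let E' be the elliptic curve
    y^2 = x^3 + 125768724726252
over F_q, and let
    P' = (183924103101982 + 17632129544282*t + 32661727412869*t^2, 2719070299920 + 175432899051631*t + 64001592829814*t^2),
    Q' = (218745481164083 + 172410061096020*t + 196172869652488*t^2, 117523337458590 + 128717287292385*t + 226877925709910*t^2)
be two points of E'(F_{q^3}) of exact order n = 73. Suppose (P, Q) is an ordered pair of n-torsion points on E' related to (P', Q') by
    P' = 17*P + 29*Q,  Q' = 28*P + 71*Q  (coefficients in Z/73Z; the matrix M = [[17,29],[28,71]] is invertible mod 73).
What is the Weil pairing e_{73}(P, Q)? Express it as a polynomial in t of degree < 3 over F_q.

The 73-Weil pairing on E[73] over F_{243275273894287} is alternating-bilinear: e_{73}(P',Q') = e_{73}(P,Q)^det(M).
So e_{73}(P,Q) = e_{73}(P',Q')^{56}, since 30*56 = 1 mod 73.
Build f_{73,P'} and f_{73,Q'} via the 7-bit ladder of 73=1001001_2; evaluate at shifted divisors; quotient in F_{243275273894287^3}.
e_{73}(P',Q') = 4657809495112 + 90149881874038*t + 164652515654569*t^2.
e_{73}(P,Q) = (4657809495112 + 90149881874038*t + 164652515654569*t^2)^{56} = 55421028304724 + 7462994984634*t + 220257840025940*t^2.

55421028304724 + 7462994984634*t + 220257840025940*t^2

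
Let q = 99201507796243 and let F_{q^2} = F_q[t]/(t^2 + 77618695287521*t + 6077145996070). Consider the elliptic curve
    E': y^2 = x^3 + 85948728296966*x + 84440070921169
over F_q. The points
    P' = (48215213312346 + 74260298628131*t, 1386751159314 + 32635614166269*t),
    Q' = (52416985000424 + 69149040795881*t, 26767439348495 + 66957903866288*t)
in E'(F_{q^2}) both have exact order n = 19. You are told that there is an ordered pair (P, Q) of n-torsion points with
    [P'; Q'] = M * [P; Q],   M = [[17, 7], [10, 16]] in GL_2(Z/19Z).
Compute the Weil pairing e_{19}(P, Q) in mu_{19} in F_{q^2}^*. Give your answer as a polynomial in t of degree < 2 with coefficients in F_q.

21464431082248 + 88803044047689*t

The 19-Weil pairing on E[19] over F_{99201507796243} is alternating-bilinear: e_{19}(P',Q') = e_{19}(P,Q)^det(M).
Inverting 12 mod 19: 8. Thus e_{19}(P,Q) = e(P',Q')^{8}.
n = 19 = (10011)_2 (5 bits, wt 3); accumulate f_{19,P'}(Q'+S)/f_{19,P'}(S) along the 4-step ladder.
f_P(D_Q)/f_Q(D_P) = 31610577892073 + 83598876504748*t.
e_{19}(P,Q) = (31610577892073 + 83598876504748*t)^{8} = 21464431082248 + 88803044047689*t.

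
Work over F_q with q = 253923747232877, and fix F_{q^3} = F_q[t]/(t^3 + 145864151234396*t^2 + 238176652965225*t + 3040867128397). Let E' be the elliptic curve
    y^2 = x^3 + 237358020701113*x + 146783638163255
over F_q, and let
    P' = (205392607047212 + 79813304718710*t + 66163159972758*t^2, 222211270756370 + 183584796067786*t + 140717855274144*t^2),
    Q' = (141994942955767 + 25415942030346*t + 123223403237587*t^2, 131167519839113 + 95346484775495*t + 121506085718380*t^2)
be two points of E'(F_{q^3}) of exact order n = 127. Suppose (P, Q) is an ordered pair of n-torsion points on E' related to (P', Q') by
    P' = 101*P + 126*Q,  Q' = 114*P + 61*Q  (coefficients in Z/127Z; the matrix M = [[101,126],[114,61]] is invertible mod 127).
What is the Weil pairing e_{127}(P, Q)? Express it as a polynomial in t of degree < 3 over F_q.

e_{127}(aP+bQ,cP+dQ) = e_{127}(P,Q)^(ad-bc); with (a,b,c,d)=(101,126,114,61) this gives the det-127 law.
So e_{127}(P,Q) = e_{127}(P',Q')^{22}, since 52*22 = 1 mod 127.
Double-and-add over 1111111: 7-1 doublings, 7-1 additions; each step l_{T,T}/v_{2T} or l_{T,P'}/v at Q'+S for random S.
The quotient is 158698525254222 + 150891457997706*t + 101957802017815*t^2.
Raise to 22: e(P,Q) = 13317466994726 + 188003744719017*t + 46808244485915*t^2 in mu_{127}.

13317466994726 + 188003744719017*t + 46808244485915*t^2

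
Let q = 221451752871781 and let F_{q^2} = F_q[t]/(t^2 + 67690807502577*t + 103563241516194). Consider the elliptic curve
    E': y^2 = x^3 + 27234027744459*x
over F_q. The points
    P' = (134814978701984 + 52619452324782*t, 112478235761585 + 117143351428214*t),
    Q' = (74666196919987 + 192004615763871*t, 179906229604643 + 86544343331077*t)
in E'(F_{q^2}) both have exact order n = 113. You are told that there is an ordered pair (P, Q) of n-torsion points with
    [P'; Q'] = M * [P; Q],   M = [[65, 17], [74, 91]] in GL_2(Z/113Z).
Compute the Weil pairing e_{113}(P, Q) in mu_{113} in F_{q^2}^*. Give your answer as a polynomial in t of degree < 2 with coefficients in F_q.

47718465211613 + 14480335225782*t

e_{113} is bilinear + alternating on E[113], so e_{113}(65*P + 17*Q, 74*P + 91*Q) = e_{113}(P,Q)^(65*91-17*74).
So e_{113}(P,Q) = e_{113}(P',Q')^{33}, since 24*33 = 1 mod 113.
Double-and-add over 1110001: 7-1 doublings, 4-1 additions; each step l_{T,T}/v_{2T} or l_{T,P'}/v at Q'+S for random S.
The quotient is 27113597524291 + 212193875707157*t.
Thus e_{113}(P,Q) = 47718465211613 + 14480335225782*t.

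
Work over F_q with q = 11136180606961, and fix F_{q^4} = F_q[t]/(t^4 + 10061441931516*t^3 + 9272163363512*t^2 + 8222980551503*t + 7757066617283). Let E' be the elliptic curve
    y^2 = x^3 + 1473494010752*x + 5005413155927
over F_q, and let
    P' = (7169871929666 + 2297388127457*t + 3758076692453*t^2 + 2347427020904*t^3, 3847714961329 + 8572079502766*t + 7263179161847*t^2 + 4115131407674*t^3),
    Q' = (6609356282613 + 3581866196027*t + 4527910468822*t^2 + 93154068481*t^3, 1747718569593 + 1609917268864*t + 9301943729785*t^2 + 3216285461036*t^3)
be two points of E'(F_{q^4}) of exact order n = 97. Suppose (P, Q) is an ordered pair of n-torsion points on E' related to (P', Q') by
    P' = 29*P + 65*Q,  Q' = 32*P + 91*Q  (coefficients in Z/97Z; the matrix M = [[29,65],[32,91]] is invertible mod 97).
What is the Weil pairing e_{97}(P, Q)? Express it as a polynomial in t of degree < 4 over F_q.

9354095558713 + 8965565349924*t + 4591436029394*t^2 + 6350081318315*t^3

The 97-Weil pairing on E[97] over F_{11136180606961} is alternating-bilinear: e_{97}(P',Q') = e_{97}(P,Q)^det(M).
29*91 - 65*32 = 559; reduced mod 97: det = 74, inverse 59.
n = 97 = (1100001)_2 (7 bits, wt 3); accumulate f_{97,P'}(Q'+S)/f_{97,P'}(S) along the 6-step ladder.
e_{97}(P',Q') = 11064422284634 + 7550446122851*t + 9327743946477*t^2 + 47075036308*t^3.
Raise to 59: e(P,Q) = 9354095558713 + 8965565349924*t + 4591436029394*t^2 + 6350081318315*t^3 in mu_{97}.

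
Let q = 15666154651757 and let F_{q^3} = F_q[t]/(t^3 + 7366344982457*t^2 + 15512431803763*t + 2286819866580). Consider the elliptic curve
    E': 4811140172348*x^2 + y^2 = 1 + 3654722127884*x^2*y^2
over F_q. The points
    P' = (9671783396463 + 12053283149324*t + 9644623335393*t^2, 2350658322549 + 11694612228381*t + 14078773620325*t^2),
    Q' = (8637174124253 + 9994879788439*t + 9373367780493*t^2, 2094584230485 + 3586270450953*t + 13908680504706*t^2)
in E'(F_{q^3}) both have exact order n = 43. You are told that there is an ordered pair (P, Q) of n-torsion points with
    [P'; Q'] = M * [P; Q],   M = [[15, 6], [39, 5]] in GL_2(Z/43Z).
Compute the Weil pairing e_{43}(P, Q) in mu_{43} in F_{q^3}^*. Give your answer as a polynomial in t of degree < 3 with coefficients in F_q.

2897271201683 + 1563900756867*t + 7791054688188*t^2

Since e_{43}(P,P)=e_{43}(Q,Q)=1 and e_{43}(Q,P)=e_{43}(P,Q)^{-1}, expanding e_{43}(15*P + 6*Q,39*P + 5*Q) leaves e(P,Q)^det(M).
15*5 - 6*39 = -159; reduced mod 43: det = 13, inverse 10.
Edwards a_E,d_E -> Montgomery A=2183278001313,B=15436356784184 -> Weierstrass 11436555022638,5310482639692 via alpha=11855080151210,beta=289104511116.
Double-and-add over 101011: 6-1 doublings, 4-1 additions; each step l_{T,T}/v_{2T} or l_{T,P'}/v at Q'+S for random S.
So e_{43}(P',Q') = 4948751284268 + 8191408763030*t + 7656946750231*t^2.
e_{43}(P,Q) = (4948751284268 + 8191408763030*t + 7656946750231*t^2)^{10} = 2897271201683 + 1563900756867*t + 7791054688188*t^2.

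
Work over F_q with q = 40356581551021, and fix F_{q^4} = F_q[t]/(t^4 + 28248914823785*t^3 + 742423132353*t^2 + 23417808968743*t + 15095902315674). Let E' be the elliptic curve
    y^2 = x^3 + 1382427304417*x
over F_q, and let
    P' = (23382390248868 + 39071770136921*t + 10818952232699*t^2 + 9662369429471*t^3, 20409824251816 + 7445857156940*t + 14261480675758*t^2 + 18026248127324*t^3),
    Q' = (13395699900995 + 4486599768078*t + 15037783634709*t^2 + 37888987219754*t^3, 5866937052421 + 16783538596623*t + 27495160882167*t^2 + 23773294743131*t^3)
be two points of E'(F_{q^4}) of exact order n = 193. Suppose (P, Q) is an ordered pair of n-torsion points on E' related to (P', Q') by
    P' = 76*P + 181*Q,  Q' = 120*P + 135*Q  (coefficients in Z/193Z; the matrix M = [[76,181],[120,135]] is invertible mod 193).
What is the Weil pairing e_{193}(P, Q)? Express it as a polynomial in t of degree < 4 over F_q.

e_{193} is bilinear + alternating on E[193], so e_{193}(76*P + 181*Q, 120*P + 135*Q) = e_{193}(P,Q)^(76*135-181*120).
76*135 - 181*120 = -11460; reduced mod 193: det = 120, inverse 37.
n = 193 = (11000001)_2 (8 bits, wt 3); accumulate f_{193,P'}(Q'+S)/f_{193,P'}(S) along the 7-step ladder.
So e_{193}(P',Q') = 36472897232601 + 39500709739210*t + 13798526518845*t^2 + 13075722613586*t^3.
Hence e(P,Q) = 7602246699055 + 10121547341023*t + 13506519390637*t^2 + 37209737115632*t^3 in F_{40356581551021^4}^*.

7602246699055 + 10121547341023*t + 13506519390637*t^2 + 37209737115632*t^3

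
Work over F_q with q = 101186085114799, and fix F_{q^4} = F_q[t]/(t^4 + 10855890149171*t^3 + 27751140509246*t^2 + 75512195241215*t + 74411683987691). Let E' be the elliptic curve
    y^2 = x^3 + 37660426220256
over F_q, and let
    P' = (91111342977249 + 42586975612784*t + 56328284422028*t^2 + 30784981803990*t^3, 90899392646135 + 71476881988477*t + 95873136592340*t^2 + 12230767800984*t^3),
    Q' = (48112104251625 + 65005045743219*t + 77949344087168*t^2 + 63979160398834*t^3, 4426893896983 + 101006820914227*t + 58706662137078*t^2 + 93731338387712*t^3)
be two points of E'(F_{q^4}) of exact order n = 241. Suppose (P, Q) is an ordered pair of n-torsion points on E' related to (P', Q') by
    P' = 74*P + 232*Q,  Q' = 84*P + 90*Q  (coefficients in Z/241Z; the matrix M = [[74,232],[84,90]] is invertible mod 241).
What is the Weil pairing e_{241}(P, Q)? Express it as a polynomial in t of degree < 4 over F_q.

Since e_{241}(P,P)=e_{241}(Q,Q)=1 and e_{241}(Q,P)=e_{241}(P,Q)^{-1}, expanding e_{241}(74*P + 232*Q,84*P + 90*Q) leaves e(P,Q)^det(M).
Hence e(P,Q) = e(P',Q')^{92} where 92 = 186^{-1} mod 241.
Run Miller on y^2=x^3+37660426220256 over F_{101186085114799}: ladder 11110001 (8 bits); e = f_P(D_Q)/f_Q(D_P).
Miller gives e_{241}(P',Q') = 59542066137137 + 39449997912671*t + 49720232244715*t^2 + 41234097287731*t^3 in F_{101186085114799^4}.
Finally e_{241}(P,Q) = 85160929054486 + 40633945901075*t + 33056473425739*t^2 + 96484155559162*t^3.

85160929054486 + 40633945901075*t + 33056473425739*t^2 + 96484155559162*t^3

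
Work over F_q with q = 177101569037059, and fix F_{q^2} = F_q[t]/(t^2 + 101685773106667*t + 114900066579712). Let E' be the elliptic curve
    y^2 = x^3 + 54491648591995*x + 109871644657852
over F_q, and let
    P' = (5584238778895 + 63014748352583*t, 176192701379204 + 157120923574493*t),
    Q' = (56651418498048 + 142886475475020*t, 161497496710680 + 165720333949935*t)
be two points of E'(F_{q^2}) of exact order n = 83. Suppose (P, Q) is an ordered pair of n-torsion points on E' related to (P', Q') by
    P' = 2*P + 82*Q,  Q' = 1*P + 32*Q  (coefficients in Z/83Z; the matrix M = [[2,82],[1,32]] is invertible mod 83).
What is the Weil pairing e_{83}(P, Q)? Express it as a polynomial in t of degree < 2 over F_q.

95526533478752 + 126034532324951*t

e_{83}(aP+bQ,cP+dQ) = e_{83}(P,Q)^(ad-bc); with (a,b,c,d)=(2,82,1,32) this gives the det-83 law.
Inverting 65 mod 83: 23. Thus e_{83}(P,Q) = e(P',Q')^{23}.
Miller loop for e_{83} over F_{177101569037059^2}: bits of 83 = 1010011; 6 double steps + 3 add steps, l/v at each.
The quotient is 96328639855551 + 114611031280921*t.
Finally e_{83}(P,Q) = 95526533478752 + 126034532324951*t.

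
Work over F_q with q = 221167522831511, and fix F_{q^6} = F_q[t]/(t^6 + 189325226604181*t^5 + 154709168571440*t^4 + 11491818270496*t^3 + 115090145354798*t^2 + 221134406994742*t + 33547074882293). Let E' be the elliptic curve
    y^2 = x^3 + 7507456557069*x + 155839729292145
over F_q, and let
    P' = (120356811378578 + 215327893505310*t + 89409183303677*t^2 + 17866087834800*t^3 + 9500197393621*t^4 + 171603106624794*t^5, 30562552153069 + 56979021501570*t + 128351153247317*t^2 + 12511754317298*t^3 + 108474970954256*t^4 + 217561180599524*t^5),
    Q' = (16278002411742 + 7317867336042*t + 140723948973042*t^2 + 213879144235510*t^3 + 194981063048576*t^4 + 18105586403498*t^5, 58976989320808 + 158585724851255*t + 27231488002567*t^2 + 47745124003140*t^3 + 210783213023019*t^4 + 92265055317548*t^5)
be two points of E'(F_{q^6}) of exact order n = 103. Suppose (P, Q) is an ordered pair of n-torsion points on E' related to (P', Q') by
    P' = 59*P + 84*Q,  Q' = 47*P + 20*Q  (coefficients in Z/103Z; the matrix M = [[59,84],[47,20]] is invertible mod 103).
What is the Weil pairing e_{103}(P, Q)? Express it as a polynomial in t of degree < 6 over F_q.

204520403575155 + 188944830965534*t + 35811845997514*t^2 + 143835378791904*t^3 + 30731950257163*t^4 + 61736126335581*t^5

e_{103}(aP+bQ,cP+dQ) = e_{103}(P,Q)^(ad-bc); with (a,b,c,d)=(59,84,47,20) this gives the det-103 law.
Hence e(P,Q) = e(P',Q')^{8} where 8 = 13^{-1} mod 103.
n = 103 = (1100111)_2 (7 bits, wt 5); accumulate f_{103,P'}(Q'+S)/f_{103,P'}(S) along the 6-step ladder.
f_P(D_Q)/f_Q(D_P) = 185211994158977 + 52375938074762*t + 117986557563208*t^2 + 202385401587668*t^3 + 64021848806468*t^4 + 107086539215229*t^5.
e_{103}(P,Q) = (185211994158977 + 52375938074762*t + 117986557563208*t^2 + 202385401587668*t^3 + 64021848806468*t^4 + 107086539215229*t^5)^{8} = 204520403575155 + 188944830965534*t + 35811845997514*t^2 + 143835378791904*t^3 + 30731950257163*t^4 + 61736126335581*t^5.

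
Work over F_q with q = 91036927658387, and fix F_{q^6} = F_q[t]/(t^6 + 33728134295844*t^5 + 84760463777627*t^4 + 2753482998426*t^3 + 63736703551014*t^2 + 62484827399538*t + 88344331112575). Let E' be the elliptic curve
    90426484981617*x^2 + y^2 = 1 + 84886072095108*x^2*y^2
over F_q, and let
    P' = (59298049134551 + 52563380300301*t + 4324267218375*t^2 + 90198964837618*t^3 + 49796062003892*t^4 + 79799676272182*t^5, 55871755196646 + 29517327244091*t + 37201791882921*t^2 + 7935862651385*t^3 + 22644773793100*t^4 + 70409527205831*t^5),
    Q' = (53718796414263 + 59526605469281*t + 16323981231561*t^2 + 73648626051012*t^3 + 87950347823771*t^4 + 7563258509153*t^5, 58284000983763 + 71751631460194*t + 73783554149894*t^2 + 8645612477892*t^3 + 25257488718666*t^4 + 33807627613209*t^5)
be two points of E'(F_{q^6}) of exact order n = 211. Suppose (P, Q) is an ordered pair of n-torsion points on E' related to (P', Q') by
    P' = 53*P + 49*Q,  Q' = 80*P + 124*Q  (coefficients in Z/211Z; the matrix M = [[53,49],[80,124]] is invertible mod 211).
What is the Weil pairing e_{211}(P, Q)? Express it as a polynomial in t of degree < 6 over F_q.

90249031793129 + 15706155776856*t + 43605263351774*t^2 + 21872146848510*t^3 + 32493441896368*t^4 + 10036401164192*t^5

The 211-Weil pairing on E[211] over F_{91036927658387} is alternating-bilinear: e_{211}(P',Q') = e_{211}(P,Q)^det(M).
Inverting 120 mod 211: 51. Thus e_{211}(P,Q) = e(P',Q')^{51}.
Edwards->Montgomery: u=(1+y)/(1-y), v=u/x -> 86544124687460v^2=u^3+58946661097572u^2+u; then x_W=24144335136224u+74737223341981: y^2=x^3+7837918964555*x+31837234775866.
8-bit Miller (11010011) on E'/F_{91036927658387} with a'=7837918964555, b'=31837234775866: accumulate tangent/chord ratios at Q'+S and P'+S'.
f_P(D_Q)/f_Q(D_P) = 74365673719483 + 14842910613497*t + 14879520277007*t^2 + 47290427235116*t^3 + 24262372462875*t^4 + 23912310247095*t^5.
Finally e_{211}(P,Q) = 90249031793129 + 15706155776856*t + 43605263351774*t^2 + 21872146848510*t^3 + 32493441896368*t^4 + 10036401164192*t^5.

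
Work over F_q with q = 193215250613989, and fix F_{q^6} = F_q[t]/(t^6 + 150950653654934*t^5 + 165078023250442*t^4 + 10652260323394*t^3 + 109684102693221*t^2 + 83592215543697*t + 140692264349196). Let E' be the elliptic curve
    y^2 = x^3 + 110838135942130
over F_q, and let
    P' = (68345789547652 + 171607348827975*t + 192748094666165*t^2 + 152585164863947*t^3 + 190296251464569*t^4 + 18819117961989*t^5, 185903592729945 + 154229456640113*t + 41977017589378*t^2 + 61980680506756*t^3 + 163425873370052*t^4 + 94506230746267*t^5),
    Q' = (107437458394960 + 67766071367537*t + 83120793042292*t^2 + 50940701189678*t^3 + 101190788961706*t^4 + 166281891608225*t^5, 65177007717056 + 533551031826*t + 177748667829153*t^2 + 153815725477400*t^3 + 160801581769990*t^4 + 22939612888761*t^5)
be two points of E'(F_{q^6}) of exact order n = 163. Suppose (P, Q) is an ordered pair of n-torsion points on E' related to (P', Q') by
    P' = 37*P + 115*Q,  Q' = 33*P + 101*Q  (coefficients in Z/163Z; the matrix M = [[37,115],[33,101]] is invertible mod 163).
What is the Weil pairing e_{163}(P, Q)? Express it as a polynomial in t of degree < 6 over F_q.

Alternating bilinearity on E[163] (values in mu_{163} in F_{193215250613989^6}) gives e(P',Q') = e(P,Q)^det(M).
So e_{163}(P,Q) = e_{163}(P',Q')^{59}, since 105*59 = 1 mod 163.
Build f_{163,P'} and f_{163,Q'} via the 8-bit ladder of 163=10100011_2; evaluate at shifted divisors; quotient in F_{193215250613989^6}.
The quotient is 8188470179869 + 133877252238500*t + 189712663241032*t^2 + 106427680719607*t^3 + 10970607479237*t^4 + 152241745650127*t^5.
e_{163}(P,Q) = (8188470179869 + 133877252238500*t + 189712663241032*t^2 + 106427680719607*t^3 + 10970607479237*t^4 + 152241745650127*t^5)^{59} = 192014519757365 + 74101205253129*t + 26122706189224*t^2 + 154461865033707*t^3 + 173277350056440*t^4 + 115494843784473*t^5.

192014519757365 + 74101205253129*t + 26122706189224*t^2 + 154461865033707*t^3 + 173277350056440*t^4 + 115494843784473*t^5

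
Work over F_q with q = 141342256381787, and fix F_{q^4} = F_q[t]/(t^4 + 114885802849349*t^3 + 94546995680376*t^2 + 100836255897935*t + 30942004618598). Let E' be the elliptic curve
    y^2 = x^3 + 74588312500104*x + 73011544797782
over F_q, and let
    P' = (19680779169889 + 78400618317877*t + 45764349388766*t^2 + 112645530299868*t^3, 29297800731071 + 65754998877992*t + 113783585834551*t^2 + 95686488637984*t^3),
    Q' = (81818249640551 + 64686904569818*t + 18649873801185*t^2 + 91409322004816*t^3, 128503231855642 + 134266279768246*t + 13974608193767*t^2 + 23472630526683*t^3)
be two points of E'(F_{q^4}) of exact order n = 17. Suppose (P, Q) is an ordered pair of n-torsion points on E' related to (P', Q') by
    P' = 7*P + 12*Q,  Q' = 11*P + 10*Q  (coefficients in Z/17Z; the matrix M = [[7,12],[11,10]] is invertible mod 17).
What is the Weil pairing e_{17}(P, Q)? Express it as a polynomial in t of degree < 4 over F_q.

e_{17}(aP+bQ,cP+dQ) = e_{17}(P,Q)^(ad-bc); with (a,b,c,d)=(7,12,11,10) this gives the det-17 law.
Inverting 6 mod 17: 3. Thus e_{17}(P,Q) = e(P',Q')^{3}.
Build f_{17,P'} and f_{17,Q'} via the 5-bit ladder of 17=10001_2; evaluate at shifted divisors; quotient in F_{141342256381787^4}.
Result: e(P',Q') = 32360156146124 + 140775228574803*t + 48457400015162*t^2 + 125505692201405*t^3.
Raise to 3: e(P,Q) = 10534458570623 + 82444609817653*t + 126167807775363*t^2 + 100455692152650*t^3 in mu_{17}.

10534458570623 + 82444609817653*t + 126167807775363*t^2 + 100455692152650*t^3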